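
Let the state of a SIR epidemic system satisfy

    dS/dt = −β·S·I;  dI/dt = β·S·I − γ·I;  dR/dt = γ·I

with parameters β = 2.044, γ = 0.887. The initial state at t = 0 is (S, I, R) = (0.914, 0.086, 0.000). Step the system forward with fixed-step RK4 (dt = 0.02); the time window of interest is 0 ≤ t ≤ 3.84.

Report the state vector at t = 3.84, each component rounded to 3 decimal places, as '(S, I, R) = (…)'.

t=0.000: state=(0.914, 0.086, 0.000)
step 1 (dt=0.02): k1=(-0.161, 0.084, 0.076), k2=(-0.162, 0.085, 0.077), k3=(-0.162, 0.085, 0.077), k4=(-0.163, 0.085, 0.078); state += dt/6·(k1+2k2+2k3+k4)
t=0.020: state=(0.911, 0.088, 0.002)
t=0.040: state=(0.907, 0.089, 0.003)
t=0.060: state=(0.904, 0.091, 0.005)
continuing one RK4 step at a time; state shown every 10 steps (Δt=0.2):
t=0.200: state=(0.879, 0.104, 0.017)
t=0.400: state=(0.839, 0.124, 0.037)
t=0.600: state=(0.795, 0.145, 0.061)
t=0.800: state=(0.746, 0.166, 0.088)
t=1.000: state=(0.694, 0.187, 0.120)
t=1.200: state=(0.640, 0.205, 0.154)
t=1.400: state=(0.587, 0.221, 0.192)
t=1.600: state=(0.535, 0.233, 0.233)
t=1.800: state=(0.485, 0.240, 0.275)
t=2.000: state=(0.440, 0.243, 0.317)
t=2.200: state=(0.398, 0.241, 0.360)
t=2.400: state=(0.361, 0.236, 0.403)
t=2.600: state=(0.329, 0.227, 0.444)
t=2.800: state=(0.300, 0.217, 0.483)
t=3.000: state=(0.275, 0.204, 0.521)
t=3.200: state=(0.254, 0.190, 0.556)
t=3.400: state=(0.236, 0.176, 0.588)
t=3.600: state=(0.220, 0.162, 0.618)
t=3.800: state=(0.206, 0.148, 0.646)
t=3.840: state=(0.204, 0.145, 0.651)

(S, I, R) = (0.204, 0.145, 0.651)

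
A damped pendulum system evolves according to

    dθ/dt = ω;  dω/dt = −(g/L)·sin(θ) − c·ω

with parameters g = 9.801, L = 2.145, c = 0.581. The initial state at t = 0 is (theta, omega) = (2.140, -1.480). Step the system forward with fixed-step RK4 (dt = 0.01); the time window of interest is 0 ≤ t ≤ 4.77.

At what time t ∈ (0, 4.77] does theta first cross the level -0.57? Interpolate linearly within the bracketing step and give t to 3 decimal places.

t = 1.024

t=0.000: state=(2.140, -1.480)
step 1 (dt=0.01): k1=(-1.480, -2.989), k2=(-1.495, -2.998), k3=(-1.495, -2.999), k4=(-1.510, -3.008); state += dt/6·(k1+2k2+2k3+k4)
t=0.010: state=(2.125, -1.510)
t=0.020: state=(2.110, -1.540)
t=0.030: state=(2.094, -1.571)
continuing one RK4 step at a time; state shown every 20 steps (Δt=0.2):
t=0.200: state=(1.782, -2.109)
t=0.400: state=(1.297, -2.732)
t=0.600: state=(0.703, -3.148)
t=0.800: state=(0.068, -3.116)
t=1.000: state=(-0.509, -2.576)
t=1.020: state=(-0.560, -2.500)
next step: t=1.030: state=(-0.584, -2.461) — theta has crossed -0.57
linear interpolation between t=1.020 (-0.55963) and t=1.030 (-0.58443) → t≈1.024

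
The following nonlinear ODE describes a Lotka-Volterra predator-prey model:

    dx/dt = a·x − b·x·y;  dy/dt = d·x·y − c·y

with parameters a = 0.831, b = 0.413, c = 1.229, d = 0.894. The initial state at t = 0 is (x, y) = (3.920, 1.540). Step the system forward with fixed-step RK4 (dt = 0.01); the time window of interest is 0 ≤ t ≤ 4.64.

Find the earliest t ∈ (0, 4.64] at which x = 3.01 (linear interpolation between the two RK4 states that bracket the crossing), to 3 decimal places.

t=0.000: state=(3.920, 1.540)
step 1 (dt=0.01): k1=(0.764, 3.504), k2=(0.737, 3.549), k3=(0.736, 3.550), k4=(0.708, 3.595); state += dt/6·(k1+2k2+2k3+k4)
t=0.010: state=(3.927, 1.575)
t=0.020: state=(3.934, 1.612)
t=0.030: state=(3.940, 1.649)
continuing one RK4 step at a time; state shown every 20 steps (Δt=0.2):
t=0.200: state=(3.938, 2.442)
t=0.400: state=(3.608, 3.771)
t=0.570: state=(3.045, 5.087)
next step: t=0.580: state=(3.006, 5.163) — x has crossed 3.01
linear interpolation between t=0.570 (3.04465) and t=0.580 (3.00576) → t≈0.579

t = 0.579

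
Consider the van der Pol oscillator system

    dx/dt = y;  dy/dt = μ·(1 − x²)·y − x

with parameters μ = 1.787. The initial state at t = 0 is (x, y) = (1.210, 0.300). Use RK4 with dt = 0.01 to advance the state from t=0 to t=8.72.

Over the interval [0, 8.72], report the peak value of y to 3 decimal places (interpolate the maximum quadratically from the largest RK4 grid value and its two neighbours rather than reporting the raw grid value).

t=0.000: state=(1.210, 0.300)
step 1 (dt=0.01): k1=(0.300, -1.459), k2=(0.293, -1.456), k3=(0.293, -1.456), k4=(0.285, -1.453); state += dt/6·(k1+2k2+2k3+k4)
t=0.010: state=(1.213, 0.285)
t=0.020: state=(1.216, 0.271)
t=0.030: state=(1.218, 0.256)
continuing one RK4 step at a time; state shown every 50 steps (Δt=0.5):
t=0.500: state=(1.198, -0.305)
t=1.000: state=(0.929, -0.780)
t=1.500: state=(0.347, -1.706)
t=2.000: state=(-0.972, -3.374)
t=2.500: state=(-1.961, -0.392)
t=3.000: state=(-1.908, 0.329)
t=3.500: state=(-1.713, 0.440)
t=4.000: state=(-1.465, 0.560)
t=4.500: state=(-1.133, 0.801)
t=5.000: state=(-0.598, 1.465)
t=5.500: state=(0.558, 3.350)
t=6.000: state=(1.919, 1.001)
t=6.500: state=(1.975, -0.278)
t=7.000: state=(1.797, -0.408)
t=7.500: state=(1.570, -0.506)
t=8.000: state=(1.278, -0.682)
t=8.500: state=(0.848, -1.110)
t=8.720: state=(0.563, -1.520)
largest grid value and its neighbours: y(5.600)=3.55966, y(5.610)=3.55968, y(5.620)=3.55507
parabola through these three points peaks at t≈5.605 with y≈3.56025

max y = 3.560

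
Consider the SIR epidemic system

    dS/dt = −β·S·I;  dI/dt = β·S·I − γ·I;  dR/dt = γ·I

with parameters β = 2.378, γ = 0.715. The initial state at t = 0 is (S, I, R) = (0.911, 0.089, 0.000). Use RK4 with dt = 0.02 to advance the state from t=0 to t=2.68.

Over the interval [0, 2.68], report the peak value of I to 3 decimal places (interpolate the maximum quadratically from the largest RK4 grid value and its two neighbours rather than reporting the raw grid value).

t=0.000: state=(0.911, 0.089, 0.000)
step 1 (dt=0.02): k1=(-0.193, 0.129, 0.064), k2=(-0.195, 0.131, 0.065), k3=(-0.195, 0.131, 0.065), k4=(-0.198, 0.132, 0.066); state += dt/6·(k1+2k2+2k3+k4)
t=0.020: state=(0.907, 0.092, 0.001)
t=0.040: state=(0.903, 0.094, 0.003)
t=0.060: state=(0.899, 0.097, 0.004)
continuing one RK4 step at a time; state shown every 5 steps (Δt=0.1):
t=0.100: state=(0.891, 0.103, 0.007)
t=0.200: state=(0.867, 0.118, 0.015)
t=0.300: state=(0.842, 0.134, 0.024)
t=0.400: state=(0.814, 0.152, 0.034)
t=0.500: state=(0.783, 0.171, 0.046)
t=0.600: state=(0.750, 0.192, 0.059)
t=0.700: state=(0.715, 0.212, 0.073)
t=0.800: state=(0.678, 0.233, 0.089)
t=0.900: state=(0.640, 0.254, 0.106)
t=1.000: state=(0.601, 0.274, 0.125)
t=1.100: state=(0.562, 0.293, 0.145)
t=1.200: state=(0.523, 0.310, 0.167)
t=1.300: state=(0.485, 0.326, 0.190)
t=1.400: state=(0.448, 0.339, 0.214)
t=1.500: state=(0.413, 0.349, 0.238)
t=1.600: state=(0.379, 0.357, 0.263)
t=1.700: state=(0.348, 0.363, 0.289)
t=1.800: state=(0.319, 0.365, 0.315)
t=1.900: state=(0.293, 0.366, 0.341)
t=2.000: state=(0.268, 0.364, 0.367)
t=2.100: state=(0.246, 0.360, 0.393)
t=2.200: state=(0.226, 0.355, 0.419)
t=2.300: state=(0.208, 0.348, 0.444)
t=2.400: state=(0.192, 0.340, 0.469)
t=2.500: state=(0.177, 0.330, 0.493)
t=2.600: state=(0.164, 0.320, 0.516)
t=2.680: state=(0.154, 0.312, 0.534)
largest grid value and its neighbours: I(1.840)=0.36593, I(1.860)=0.36602, I(1.880)=0.36601
parabola through these three points peaks at t≈1.869 with I≈0.36603

max I = 0.366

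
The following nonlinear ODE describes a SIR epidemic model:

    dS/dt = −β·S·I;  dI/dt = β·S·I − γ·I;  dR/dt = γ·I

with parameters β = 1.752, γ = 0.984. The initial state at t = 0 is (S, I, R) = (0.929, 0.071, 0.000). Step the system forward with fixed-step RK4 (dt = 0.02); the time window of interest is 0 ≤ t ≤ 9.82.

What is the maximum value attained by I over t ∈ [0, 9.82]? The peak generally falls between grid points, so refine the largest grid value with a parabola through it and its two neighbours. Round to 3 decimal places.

t=0.000: state=(0.929, 0.071, 0.000)
step 1 (dt=0.02): k1=(-0.116, 0.046, 0.070), k2=(-0.116, 0.046, 0.070), k3=(-0.116, 0.046, 0.070), k4=(-0.117, 0.046, 0.071); state += dt/6·(k1+2k2+2k3+k4)
t=0.020: state=(0.927, 0.072, 0.001)
t=0.040: state=(0.924, 0.073, 0.003)
t=0.060: state=(0.922, 0.074, 0.004)
continuing one RK4 step at a time; state shown every 25 steps (Δt=0.5):
t=0.500: state=(0.864, 0.095, 0.041)
t=1.000: state=(0.786, 0.120, 0.094)
t=1.500: state=(0.701, 0.141, 0.158)
t=2.000: state=(0.616, 0.153, 0.231)
t=2.500: state=(0.537, 0.155, 0.307)
t=3.000: state=(0.470, 0.147, 0.382)
t=3.500: state=(0.416, 0.133, 0.451)
t=4.000: state=(0.373, 0.115, 0.512)
t=4.500: state=(0.340, 0.096, 0.564)
t=5.000: state=(0.315, 0.078, 0.607)
t=5.500: state=(0.297, 0.062, 0.641)
t=6.000: state=(0.283, 0.049, 0.668)
t=6.500: state=(0.272, 0.038, 0.690)
t=7.000: state=(0.264, 0.030, 0.706)
t=7.500: state=(0.258, 0.023, 0.719)
t=8.000: state=(0.254, 0.017, 0.729)
t=8.500: state=(0.250, 0.013, 0.736)
t=9.000: state=(0.248, 0.010, 0.742)
t=9.500: state=(0.246, 0.008, 0.746)
t=9.820: state=(0.245, 0.006, 0.749)
largest grid value and its neighbours: I(2.320)=0.15571, I(2.340)=0.15571, I(2.360)=0.15570
parabola through these three points peaks at t≈2.338 with I≈0.15571

max I = 0.156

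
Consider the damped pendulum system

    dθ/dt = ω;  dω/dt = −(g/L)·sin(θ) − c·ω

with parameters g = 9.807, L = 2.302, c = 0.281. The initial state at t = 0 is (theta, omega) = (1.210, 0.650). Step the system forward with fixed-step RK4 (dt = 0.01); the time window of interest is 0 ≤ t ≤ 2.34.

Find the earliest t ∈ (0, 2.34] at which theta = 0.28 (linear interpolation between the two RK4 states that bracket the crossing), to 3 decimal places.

t=0.000: state=(1.210, 0.650)
step 1 (dt=0.01): k1=(0.650, -4.169), k2=(0.629, -4.168), k3=(0.629, -4.167), k4=(0.608, -4.166); state += dt/6·(k1+2k2+2k3+k4)
t=0.010: state=(1.216, 0.608)
t=0.020: state=(1.222, 0.567)
t=0.030: state=(1.228, 0.525)
continuing one RK4 step at a time; state shown every 10 steps (Δt=0.1):
t=0.100: state=(1.254, 0.235)
t=0.200: state=(1.257, -0.171)
t=0.300: state=(1.220, -0.564)
t=0.400: state=(1.145, -0.938)
t=0.500: state=(1.034, -1.284)
t=0.600: state=(0.890, -1.593)
t=0.700: state=(0.717, -1.852)
t=0.800: state=(0.521, -2.044)
t=0.900: state=(0.311, -2.157)
t=0.910: state=(0.289, -2.164)
next step: t=0.920: state=(0.267, -2.169) — theta has crossed 0.28
linear interpolation between t=0.910 (0.28906) and t=0.920 (0.26739) → t≈0.914

t = 0.914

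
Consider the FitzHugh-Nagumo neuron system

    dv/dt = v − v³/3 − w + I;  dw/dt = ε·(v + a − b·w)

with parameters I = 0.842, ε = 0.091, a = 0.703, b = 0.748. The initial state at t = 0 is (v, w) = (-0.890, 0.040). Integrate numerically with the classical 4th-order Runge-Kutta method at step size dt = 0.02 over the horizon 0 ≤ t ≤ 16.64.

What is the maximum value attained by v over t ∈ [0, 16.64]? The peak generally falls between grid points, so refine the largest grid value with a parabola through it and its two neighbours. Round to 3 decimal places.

t=0.000: state=(-0.890, 0.040)
step 1 (dt=0.02): k1=(0.147, -0.020), k2=(0.147, -0.020), k3=(0.147, -0.020), k4=(0.148, -0.019); state += dt/6·(k1+2k2+2k3+k4)
t=0.020: state=(-0.887, 0.040)
t=0.040: state=(-0.884, 0.039)
t=0.060: state=(-0.881, 0.039)
continuing one RK4 step at a time; state shown every 50 steps (Δt=1):
t=1.000: state=(-0.710, 0.028)
t=2.000: state=(-0.406, 0.038)
t=3.000: state=(0.261, 0.087)
t=4.000: state=(1.491, 0.220)
t=5.000: state=(1.897, 0.424)
t=6.000: state=(1.861, 0.624)
t=7.000: state=(1.786, 0.805)
t=8.000: state=(1.708, 0.968)
t=9.000: state=(1.628, 1.113)
t=10.000: state=(1.546, 1.241)
t=11.000: state=(1.460, 1.353)
t=12.000: state=(1.369, 1.450)
t=13.000: state=(1.270, 1.533)
t=14.000: state=(1.159, 1.601)
t=15.000: state=(1.028, 1.654)
t=16.000: state=(0.859, 1.690)
t=16.640: state=(0.711, 1.703)
largest grid value and its neighbours: v(5.140)=1.90007, v(5.160)=1.90008, v(5.180)=1.90001
parabola through these three points peaks at t≈5.152 with v≈1.90009

max v = 1.900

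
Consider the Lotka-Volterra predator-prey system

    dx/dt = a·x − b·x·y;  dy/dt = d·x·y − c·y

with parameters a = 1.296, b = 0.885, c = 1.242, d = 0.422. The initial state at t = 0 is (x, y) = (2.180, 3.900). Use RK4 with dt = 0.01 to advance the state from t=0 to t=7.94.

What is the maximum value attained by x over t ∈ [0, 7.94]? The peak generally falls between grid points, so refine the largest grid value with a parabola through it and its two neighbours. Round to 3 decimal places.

t=0.000: state=(2.180, 3.900)
step 1 (dt=0.01): k1=(-4.699, -1.256), k2=(-4.636, -1.293), k3=(-4.637, -1.292), k4=(-4.575, -1.328); state += dt/6·(k1+2k2+2k3+k4)
t=0.010: state=(2.134, 3.887)
t=0.020: state=(2.088, 3.873)
t=0.030: state=(2.045, 3.859)
continuing one RK4 step at a time; state shown every 50 steps (Δt=0.5):
t=0.500: state=(0.924, 2.820)
t=1.000: state=(0.648, 1.775)
t=1.500: state=(0.665, 1.092)
t=2.000: state=(0.865, 0.687)
t=2.500: state=(1.289, 0.461)
t=3.000: state=(2.066, 0.350)
t=3.500: state=(3.409, 0.332)
t=4.000: state=(5.523, 0.451)
t=4.500: state=(7.868, 1.009)
t=5.000: state=(6.780, 2.829)
t=5.500: state=(2.593, 3.974)
t=6.000: state=(1.023, 3.012)
t=6.500: state=(0.665, 1.915)
t=7.000: state=(0.650, 1.178)
t=7.500: state=(0.820, 0.737)
t=7.940: state=(1.143, 0.511)
largest grid value and its neighbours: x(4.660)=8.16495, x(4.670)=8.16665, x(4.680)=8.16604
parabola through these three points peaks at t≈4.672 with x≈8.16672

max x = 8.167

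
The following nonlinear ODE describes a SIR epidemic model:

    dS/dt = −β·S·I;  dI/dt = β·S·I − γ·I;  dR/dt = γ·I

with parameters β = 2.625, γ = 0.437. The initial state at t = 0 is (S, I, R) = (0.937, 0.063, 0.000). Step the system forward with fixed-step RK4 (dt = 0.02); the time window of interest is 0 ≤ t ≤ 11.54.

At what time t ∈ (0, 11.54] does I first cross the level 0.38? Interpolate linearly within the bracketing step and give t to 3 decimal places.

t = 1.136

t=0.000: state=(0.937, 0.063, 0.000)
step 1 (dt=0.02): k1=(-0.155, 0.127, 0.028), k2=(-0.158, 0.130, 0.028), k3=(-0.158, 0.130, 0.028), k4=(-0.161, 0.132, 0.029); state += dt/6·(k1+2k2+2k3+k4)
t=0.020: state=(0.934, 0.066, 0.001)
t=0.040: state=(0.931, 0.068, 0.001)
t=0.060: state=(0.927, 0.071, 0.002)
continuing one RK4 step at a time; state shown every 25 steps (Δt=0.5):
t=0.500: state=(0.815, 0.162, 0.023)
t=1.000: state=(0.593, 0.330, 0.076)
t=1.120: state=(0.531, 0.374, 0.095)
next step: t=1.140: state=(0.521, 0.382, 0.098) — I has crossed 0.38
linear interpolation between t=1.120 (0.37438) and t=1.140 (0.38151) → t≈1.136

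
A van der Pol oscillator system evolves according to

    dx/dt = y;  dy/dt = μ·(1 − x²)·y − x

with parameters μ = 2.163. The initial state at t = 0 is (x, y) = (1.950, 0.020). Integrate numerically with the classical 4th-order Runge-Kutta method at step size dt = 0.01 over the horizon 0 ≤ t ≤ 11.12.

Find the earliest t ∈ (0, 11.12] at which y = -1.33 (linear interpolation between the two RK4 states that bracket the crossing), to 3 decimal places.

t=0.000: state=(1.950, 0.020)
step 1 (dt=0.01): k1=(0.020, -2.071), k2=(0.010, -2.009), k3=(0.010, -2.010), k4=(-0.000, -1.949); state += dt/6·(k1+2k2+2k3+k4)
t=0.010: state=(1.950, -0.000)
t=0.020: state=(1.950, -0.019)
t=0.030: state=(1.950, -0.037)
continuing one RK4 step at a time; state shown every 50 steps (Δt=0.5):
t=0.500: state=(1.841, -0.321)
t=1.000: state=(1.661, -0.395)
t=1.500: state=(1.440, -0.499)
t=2.000: state=(1.144, -0.716)
t=2.480: state=(0.686, -1.310)
next step: t=2.490: state=(0.673, -1.332) — y has crossed -1.33
linear interpolation between t=2.480 (-1.31008) and t=2.490 (-1.33225) → t≈2.489

t = 2.489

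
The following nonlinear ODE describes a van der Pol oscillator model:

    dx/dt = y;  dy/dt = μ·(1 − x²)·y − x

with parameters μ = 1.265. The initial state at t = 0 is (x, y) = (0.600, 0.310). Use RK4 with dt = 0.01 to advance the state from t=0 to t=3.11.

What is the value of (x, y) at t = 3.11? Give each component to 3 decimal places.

(x, y) = (-1.717, -0.023)

t=0.000: state=(0.600, 0.310)
step 1 (dt=0.01): k1=(0.310, -0.349), k2=(0.308, -0.353), k3=(0.308, -0.353), k4=(0.306, -0.356); state += dt/6·(k1+2k2+2k3+k4)
t=0.010: state=(0.603, 0.306)
t=0.020: state=(0.606, 0.303)
t=0.030: state=(0.609, 0.299)
continuing one RK4 step at a time; state shown every 20 steps (Δt=0.2):
t=0.200: state=(0.654, 0.226)
t=0.400: state=(0.689, 0.115)
t=0.600: state=(0.699, -0.017)
t=0.800: state=(0.680, -0.168)
t=1.000: state=(0.630, -0.336)
t=1.200: state=(0.545, -0.525)
t=1.400: state=(0.418, -0.744)
t=1.600: state=(0.244, -1.007)
t=1.800: state=(0.012, -1.321)
t=2.000: state=(-0.286, -1.662)
t=2.200: state=(-0.648, -1.922)
t=2.400: state=(-1.036, -1.891)
t=2.600: state=(-1.376, -1.449)
t=2.800: state=(-1.601, -0.801)
t=3.000: state=(-1.703, -0.246)
t=3.110: state=(-1.717, -0.023)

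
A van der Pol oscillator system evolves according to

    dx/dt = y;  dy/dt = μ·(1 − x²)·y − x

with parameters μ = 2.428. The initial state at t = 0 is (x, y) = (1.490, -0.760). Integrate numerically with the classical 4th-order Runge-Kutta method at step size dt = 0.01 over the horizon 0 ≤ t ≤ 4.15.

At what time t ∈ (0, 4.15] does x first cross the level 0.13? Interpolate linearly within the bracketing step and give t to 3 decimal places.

t = 1.238

t=0.000: state=(1.490, -0.760)
step 1 (dt=0.01): k1=(-0.760, 0.761), k2=(-0.756, 0.733), k3=(-0.756, 0.734), k4=(-0.753, 0.706); state += dt/6·(k1+2k2+2k3+k4)
t=0.010: state=(1.482, -0.753)
t=0.020: state=(1.475, -0.746)
t=0.030: state=(1.468, -0.740)
continuing one RK4 step at a time; state shown every 20 steps (Δt=0.2):
t=0.200: state=(1.347, -0.692)
t=0.400: state=(1.206, -0.731)
t=0.600: state=(1.049, -0.853)
t=0.800: state=(0.858, -1.085)
t=1.000: state=(0.602, -1.519)
t=1.200: state=(0.224, -2.356)
t=1.230: state=(0.150, -2.533)
next step: t=1.240: state=(0.125, -2.595) — x has crossed 0.13
linear interpolation between t=1.230 (0.15044) and t=1.240 (0.12480) → t≈1.238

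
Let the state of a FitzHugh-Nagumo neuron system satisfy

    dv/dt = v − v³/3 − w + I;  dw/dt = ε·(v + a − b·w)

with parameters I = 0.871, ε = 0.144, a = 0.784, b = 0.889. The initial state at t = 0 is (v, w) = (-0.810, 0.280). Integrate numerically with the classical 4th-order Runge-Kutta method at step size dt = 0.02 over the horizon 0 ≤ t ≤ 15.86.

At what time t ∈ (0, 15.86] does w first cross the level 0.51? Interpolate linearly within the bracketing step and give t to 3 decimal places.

t=0.000: state=(-0.810, 0.280)
step 1 (dt=0.02): k1=(-0.042, -0.040), k2=(-0.042, -0.040), k3=(-0.042, -0.040), k4=(-0.041, -0.040); state += dt/6·(k1+2k2+2k3+k4)
t=0.020: state=(-0.811, 0.279)
t=0.040: state=(-0.812, 0.278)
t=0.060: state=(-0.812, 0.278)
continuing one RK4 step at a time; state shown every 50 steps (Δt=1):
t=1.000: state=(-0.837, 0.241)
t=2.000: state=(-0.830, 0.205)
t=3.000: state=(-0.781, 0.177)
t=4.000: state=(-0.681, 0.162)
t=5.000: state=(-0.498, 0.168)
t=6.000: state=(-0.133, 0.208)
t=7.000: state=(0.689, 0.321)
t=7.820: state=(1.539, 0.506)
next step: t=7.840: state=(1.553, 0.512) — w has crossed 0.51
linear interpolation between t=7.820 (0.50619) and t=7.840 (0.51160) → t≈7.834

t = 7.834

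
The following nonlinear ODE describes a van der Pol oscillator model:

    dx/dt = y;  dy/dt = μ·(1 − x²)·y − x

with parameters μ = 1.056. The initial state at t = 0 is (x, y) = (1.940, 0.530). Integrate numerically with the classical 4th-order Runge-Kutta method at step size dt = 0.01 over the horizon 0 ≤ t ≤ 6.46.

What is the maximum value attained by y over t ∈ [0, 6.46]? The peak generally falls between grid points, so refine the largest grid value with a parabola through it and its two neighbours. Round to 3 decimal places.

max y = 2.736

t=0.000: state=(1.940, 0.530)
step 1 (dt=0.01): k1=(0.530, -3.487), k2=(0.513, -3.444), k3=(0.513, -3.444), k4=(0.496, -3.402); state += dt/6·(k1+2k2+2k3+k4)
t=0.010: state=(1.945, 0.496)
t=0.020: state=(1.950, 0.462)
t=0.030: state=(1.954, 0.429)
continuing one RK4 step at a time; state shown every 25 steps (Δt=0.25):
t=0.250: state=(1.985, -0.098)
t=0.500: state=(1.919, -0.392)
t=0.750: state=(1.800, -0.549)
t=1.000: state=(1.648, -0.664)
t=1.250: state=(1.467, -0.782)
t=1.500: state=(1.254, -0.930)
t=1.750: state=(0.997, -1.139)
t=2.000: state=(0.677, -1.448)
t=2.250: state=(0.261, -1.903)
t=2.500: state=(-0.285, -2.466)
t=2.750: state=(-0.948, -2.722)
t=3.000: state=(-1.561, -2.013)
t=3.250: state=(-1.912, -0.820)
t=3.500: state=(-2.009, -0.037)
t=3.750: state=(-1.966, 0.329)
t=4.000: state=(-1.859, 0.508)
t=4.250: state=(-1.717, 0.625)
t=4.500: state=(-1.547, 0.735)
t=4.750: state=(-1.348, 0.866)
t=5.000: state=(-1.110, 1.045)
t=5.250: state=(-0.818, 1.307)
t=5.500: state=(-0.445, 1.699)
t=5.750: state=(0.044, 2.238)
t=6.000: state=(0.670, 2.706)
t=6.250: state=(1.334, 2.426)
t=6.460: state=(1.751, 1.485)
largest grid value and its neighbours: y(6.050)=2.73450, y(6.060)=2.73579, y(6.070)=2.73549
parabola through these three points peaks at t≈6.063 with y≈2.73587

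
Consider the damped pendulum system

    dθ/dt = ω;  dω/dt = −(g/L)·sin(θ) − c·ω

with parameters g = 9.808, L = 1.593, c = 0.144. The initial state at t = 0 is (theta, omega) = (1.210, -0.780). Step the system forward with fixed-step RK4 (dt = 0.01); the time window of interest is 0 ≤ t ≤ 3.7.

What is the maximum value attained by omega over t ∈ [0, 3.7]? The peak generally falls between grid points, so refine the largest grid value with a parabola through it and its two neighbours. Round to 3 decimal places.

t=0.000: state=(1.210, -0.780)
step 1 (dt=0.01): k1=(-0.780, -5.648), k2=(-0.808, -5.636), k3=(-0.808, -5.635), k4=(-0.836, -5.622); state += dt/6·(k1+2k2+2k3+k4)
t=0.010: state=(1.202, -0.836)
t=0.020: state=(1.193, -0.892)
t=0.030: state=(1.184, -0.948)
continuing one RK4 step at a time; state shown every 20 steps (Δt=0.2):
t=0.200: state=(0.946, -1.834)
t=0.400: state=(0.496, -2.586)
t=0.600: state=(-0.051, -2.780)
t=0.800: state=(-0.571, -2.323)
t=1.000: state=(-0.950, -1.411)
t=1.200: state=(-1.124, -0.316)
t=1.400: state=(-1.076, 0.784)
t=1.600: state=(-0.819, 1.756)
t=1.800: state=(-0.395, 2.403)
t=2.000: state=(0.106, 2.509)
t=2.200: state=(0.568, 2.029)
t=2.400: state=(0.891, 1.152)
t=2.600: state=(1.019, 0.117)
t=2.800: state=(0.939, -0.905)
t=3.000: state=(0.668, -1.761)
t=3.200: state=(0.258, -2.257)
t=3.400: state=(-0.200, -2.227)
t=3.600: state=(-0.598, -1.684)
t=3.700: state=(-0.747, -1.278)
largest grid value and its neighbours: omega(1.920)=2.54014, omega(1.930)=2.54164, omega(1.940)=2.54158
parabola through these three points peaks at t≈1.935 with omega≈2.54181

max omega = 2.542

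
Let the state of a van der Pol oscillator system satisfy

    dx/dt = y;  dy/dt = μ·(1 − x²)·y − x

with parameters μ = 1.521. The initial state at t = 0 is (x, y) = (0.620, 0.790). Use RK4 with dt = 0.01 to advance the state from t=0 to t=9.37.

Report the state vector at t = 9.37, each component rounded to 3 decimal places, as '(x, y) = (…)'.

t=0.000: state=(0.620, 0.790)
step 1 (dt=0.01): k1=(0.790, 0.120), k2=(0.791, 0.110), k3=(0.791, 0.110), k4=(0.791, 0.101); state += dt/6·(k1+2k2+2k3+k4)
t=0.010: state=(0.628, 0.791)
t=0.020: state=(0.636, 0.792)
t=0.030: state=(0.644, 0.793)
continuing one RK4 step at a time; state shown every 50 steps (Δt=0.5):
t=0.500: state=(0.985, 0.576)
t=1.000: state=(1.134, 0.006)
t=1.500: state=(1.004, -0.511)
t=2.000: state=(0.608, -1.129)
t=2.500: state=(-0.242, -2.420)
t=3.000: state=(-1.576, -2.010)
t=3.500: state=(-1.942, 0.086)
t=4.000: state=(-1.787, 0.439)
t=4.500: state=(-1.530, 0.587)
t=5.000: state=(-1.185, 0.823)
t=5.500: state=(-0.654, 1.400)
t=6.000: state=(0.380, 2.903)
t=6.500: state=(1.784, 1.618)
t=7.000: state=(1.999, -0.208)
t=7.500: state=(1.820, -0.447)
t=8.000: state=(1.566, -0.573)
t=8.500: state=(1.233, -0.786)
t=9.000: state=(0.733, -1.298)
t=9.370: state=(0.102, -2.223)

(x, y) = (0.102, -2.223)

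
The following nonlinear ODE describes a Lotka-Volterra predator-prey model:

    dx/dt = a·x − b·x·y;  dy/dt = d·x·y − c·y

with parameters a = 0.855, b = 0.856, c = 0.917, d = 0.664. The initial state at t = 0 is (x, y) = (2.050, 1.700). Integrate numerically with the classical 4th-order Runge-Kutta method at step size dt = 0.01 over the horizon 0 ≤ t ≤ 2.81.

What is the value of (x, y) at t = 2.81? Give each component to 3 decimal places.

t=0.000: state=(2.050, 1.700)
step 1 (dt=0.01): k1=(-1.230, 0.755), k2=(-1.233, 0.750), k3=(-1.233, 0.750), k4=(-1.236, 0.744); state += dt/6·(k1+2k2+2k3+k4)
t=0.010: state=(2.038, 1.707)
t=0.020: state=(2.025, 1.715)
t=0.030: state=(2.013, 1.722)
continuing one RK4 step at a time; state shown every 10 steps (Δt=0.1):
t=0.100: state=(1.925, 1.770)
t=0.200: state=(1.797, 1.827)
t=0.300: state=(1.671, 1.870)
t=0.400: state=(1.549, 1.899)
t=0.500: state=(1.433, 1.913)
t=0.600: state=(1.325, 1.912)
t=0.700: state=(1.226, 1.899)
t=0.800: state=(1.136, 1.874)
t=0.900: state=(1.056, 1.839)
t=1.000: state=(0.984, 1.795)
t=1.100: state=(0.921, 1.745)
t=1.200: state=(0.866, 1.689)
t=1.300: state=(0.819, 1.630)
t=1.400: state=(0.778, 1.568)
t=1.500: state=(0.743, 1.504)
t=1.600: state=(0.713, 1.440)
t=1.700: state=(0.689, 1.377)
t=1.800: state=(0.669, 1.314)
t=1.900: state=(0.652, 1.253)
t=2.000: state=(0.640, 1.193)
t=2.100: state=(0.631, 1.135)
t=2.200: state=(0.625, 1.080)
t=2.300: state=(0.622, 1.027)
t=2.400: state=(0.622, 0.976)
t=2.500: state=(0.625, 0.929)
t=2.600: state=(0.630, 0.883)
t=2.700: state=(0.637, 0.840)
t=2.800: state=(0.647, 0.800)
t=2.810: state=(0.648, 0.796)

(x, y) = (0.648, 0.796)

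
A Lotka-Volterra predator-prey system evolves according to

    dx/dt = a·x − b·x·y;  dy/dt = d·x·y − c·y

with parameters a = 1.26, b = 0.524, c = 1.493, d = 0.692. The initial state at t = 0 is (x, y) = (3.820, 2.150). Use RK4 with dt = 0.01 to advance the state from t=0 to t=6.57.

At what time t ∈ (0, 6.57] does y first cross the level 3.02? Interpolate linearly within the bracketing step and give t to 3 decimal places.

t = 0.296

t=0.000: state=(3.820, 2.150)
step 1 (dt=0.01): k1=(0.510, 2.473), k2=(0.485, 2.491), k3=(0.485, 2.491), k4=(0.460, 2.509); state += dt/6·(k1+2k2+2k3+k4)
t=0.010: state=(3.825, 2.175)
t=0.020: state=(3.829, 2.200)
t=0.030: state=(3.833, 2.226)
continuing one RK4 step at a time; state shown every 25 steps (Δt=0.25):
t=0.250: state=(3.775, 2.870)
t=0.290: state=(3.734, 3.000)
next step: t=0.300: state=(3.722, 3.033) — y has crossed 3.02
linear interpolation between t=0.290 (3.00006) and t=0.300 (3.03283) → t≈0.296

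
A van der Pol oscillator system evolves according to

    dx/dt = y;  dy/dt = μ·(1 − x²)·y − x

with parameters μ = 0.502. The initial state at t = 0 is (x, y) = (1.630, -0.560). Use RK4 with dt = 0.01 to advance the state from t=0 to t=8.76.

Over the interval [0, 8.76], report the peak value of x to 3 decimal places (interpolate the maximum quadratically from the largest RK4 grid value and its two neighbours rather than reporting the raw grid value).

t=0.000: state=(1.630, -0.560)
step 1 (dt=0.01): k1=(-0.560, -1.164), k2=(-0.566, -1.159), k3=(-0.566, -1.159), k4=(-0.572, -1.154); state += dt/6·(k1+2k2+2k3+k4)
t=0.010: state=(1.624, -0.572)
t=0.020: state=(1.619, -0.583)
t=0.030: state=(1.613, -0.594)
continuing one RK4 step at a time; state shown every 50 steps (Δt=0.5):
t=0.500: state=(1.219, -1.067)
t=1.000: state=(0.560, -1.580)
t=1.500: state=(-0.362, -2.066)
t=2.000: state=(-1.364, -1.713)
t=2.500: state=(-1.902, -0.413)
t=3.000: state=(-1.857, 0.489)
t=3.500: state=(-1.479, 0.993)
t=4.000: state=(-0.869, 1.464)
t=4.500: state=(0.002, 2.020)
t=5.000: state=(1.076, 2.083)
t=5.500: state=(1.849, 0.865)
t=6.000: state=(1.968, -0.271)
t=6.500: state=(1.674, -0.850)
t=7.000: state=(1.139, -1.294)
t=7.500: state=(0.362, -1.831)
t=8.000: state=(-0.676, -2.223)
t=8.500: state=(-1.647, -1.416)
t=8.760: state=(-1.916, -0.654)
largest grid value and its neighbours: x(5.840)=1.98919, x(5.850)=1.98923, x(5.860)=1.98908
parabola through these three points peaks at t≈5.847 with x≈1.98924

max x = 1.989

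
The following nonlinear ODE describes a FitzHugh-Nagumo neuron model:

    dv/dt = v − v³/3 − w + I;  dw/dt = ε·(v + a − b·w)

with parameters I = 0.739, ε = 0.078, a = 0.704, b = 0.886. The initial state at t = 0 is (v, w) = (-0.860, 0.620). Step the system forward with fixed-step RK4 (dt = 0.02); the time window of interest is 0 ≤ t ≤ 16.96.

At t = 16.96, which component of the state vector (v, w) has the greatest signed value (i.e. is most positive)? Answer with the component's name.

t=0.000: state=(-0.860, 0.620)
step 1 (dt=0.02): k1=(-0.529, -0.055), k2=(-0.530, -0.055), k3=(-0.530, -0.055), k4=(-0.531, -0.056); state += dt/6·(k1+2k2+2k3+k4)
t=0.020: state=(-0.871, 0.619)
t=0.040: state=(-0.881, 0.618)
t=0.060: state=(-0.892, 0.617)
continuing one RK4 step at a time; state shown every 50 steps (Δt=1):
t=1.000: state=(-1.338, 0.547)
t=2.000: state=(-1.524, 0.454)
t=3.000: state=(-1.525, 0.361)
t=4.000: state=(-1.476, 0.277)
t=5.000: state=(-1.414, 0.203)
t=6.000: state=(-1.347, 0.138)
t=7.000: state=(-1.277, 0.083)
t=8.000: state=(-1.201, 0.037)
t=9.000: state=(-1.119, 0.000)
t=10.000: state=(-1.026, -0.027)
t=11.000: state=(-0.915, -0.046)
t=12.000: state=(-0.767, -0.053)
t=13.000: state=(-0.540, -0.047)
t=14.000: state=(-0.095, -0.016)
t=15.000: state=(0.933, 0.065)
t=16.000: state=(1.829, 0.226)
t=16.960: state=(1.897, 0.399)
compare at T: v=1.897, w=0.399

largest component: v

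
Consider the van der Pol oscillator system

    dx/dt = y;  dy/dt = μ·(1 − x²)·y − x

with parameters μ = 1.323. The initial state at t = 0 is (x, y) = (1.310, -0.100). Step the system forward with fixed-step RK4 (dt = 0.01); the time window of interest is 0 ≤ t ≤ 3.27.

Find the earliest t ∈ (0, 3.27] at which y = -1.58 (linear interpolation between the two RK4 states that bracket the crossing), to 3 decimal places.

t = 1.236

t=0.000: state=(1.310, -0.100)
step 1 (dt=0.01): k1=(-0.100, -1.215), k2=(-0.106, -1.209), k3=(-0.106, -1.209), k4=(-0.112, -1.203); state += dt/6·(k1+2k2+2k3+k4)
t=0.010: state=(1.309, -0.112)
t=0.020: state=(1.308, -0.124)
t=0.030: state=(1.306, -0.136)
continuing one RK4 step at a time; state shown every 20 steps (Δt=0.2):
t=0.200: state=(1.267, -0.321)
t=0.400: state=(1.184, -0.511)
t=0.600: state=(1.063, -0.695)
t=0.800: state=(0.904, -0.898)
t=1.000: state=(0.700, -1.155)
t=1.200: state=(0.436, -1.504)
t=1.230: state=(0.390, -1.567)
next step: t=1.240: state=(0.374, -1.589) — y has crossed -1.58
linear interpolation between t=1.230 (-1.56708) and t=1.240 (-1.58873) → t≈1.236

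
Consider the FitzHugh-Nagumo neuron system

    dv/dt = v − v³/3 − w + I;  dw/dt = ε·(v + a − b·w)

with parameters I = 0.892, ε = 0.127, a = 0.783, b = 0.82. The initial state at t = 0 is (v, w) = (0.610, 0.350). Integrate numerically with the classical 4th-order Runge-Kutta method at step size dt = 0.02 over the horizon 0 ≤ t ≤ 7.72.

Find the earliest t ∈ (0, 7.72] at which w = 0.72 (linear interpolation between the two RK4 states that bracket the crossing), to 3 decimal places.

t = 1.675

t=0.000: state=(0.610, 0.350)
step 1 (dt=0.02): k1=(1.076, 0.140), k2=(1.082, 0.142), k3=(1.082, 0.142), k4=(1.087, 0.143); state += dt/6·(k1+2k2+2k3+k4)
t=0.020: state=(0.632, 0.353)
t=0.040: state=(0.653, 0.356)
t=0.060: state=(0.675, 0.359)
continuing one RK4 step at a time; state shown every 25 steps (Δt=0.5):
t=0.500: state=(1.176, 0.436)
t=1.000: state=(1.603, 0.550)
t=1.500: state=(1.768, 0.676)
t=1.660: state=(1.785, 0.716)
next step: t=1.680: state=(1.786, 0.721) — w has crossed 0.72
linear interpolation between t=1.660 (0.71629) and t=1.680 (0.72132) → t≈1.675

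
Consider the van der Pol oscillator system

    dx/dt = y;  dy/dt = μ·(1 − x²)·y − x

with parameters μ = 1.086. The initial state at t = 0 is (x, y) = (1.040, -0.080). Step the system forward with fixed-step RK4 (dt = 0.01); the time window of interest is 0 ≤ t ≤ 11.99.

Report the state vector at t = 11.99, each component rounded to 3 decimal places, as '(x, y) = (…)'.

t=0.000: state=(1.040, -0.080)
step 1 (dt=0.01): k1=(-0.080, -1.033), k2=(-0.085, -1.032), k3=(-0.085, -1.032), k4=(-0.090, -1.031); state += dt/6·(k1+2k2+2k3+k4)
t=0.010: state=(1.039, -0.090)
t=0.020: state=(1.038, -0.101)
t=0.030: state=(1.037, -0.111)
continuing one RK4 step at a time; state shown every 50 steps (Δt=0.5):
t=0.500: state=(0.874, -0.584)
t=1.000: state=(0.441, -1.184)
t=1.500: state=(-0.362, -2.046)
t=2.000: state=(-1.416, -1.730)
t=2.500: state=(-1.843, -0.106)
t=3.000: state=(-1.716, 0.496)
t=3.500: state=(-1.395, 0.782)
t=4.000: state=(-0.914, 1.184)
t=4.500: state=(-0.135, 2.034)
t=5.000: state=(1.122, 2.656)
t=5.500: state=(1.956, 0.549)
t=6.000: state=(1.937, -0.387)
t=6.500: state=(1.672, -0.644)
t=7.000: state=(1.293, -0.892)
t=7.500: state=(0.742, -1.374)
t=8.000: state=(-0.174, -2.383)
t=8.500: state=(-1.477, -2.219)
t=9.000: state=(-2.007, -0.119)
t=9.500: state=(-1.879, 0.481)
t=10.000: state=(-1.581, 0.703)
t=10.500: state=(-1.166, 0.988)
t=11.000: state=(-0.542, 1.590)
t=11.500: state=(0.518, 2.662)
t=11.990: state=(1.719, 1.608)

(x, y) = (1.719, 1.608)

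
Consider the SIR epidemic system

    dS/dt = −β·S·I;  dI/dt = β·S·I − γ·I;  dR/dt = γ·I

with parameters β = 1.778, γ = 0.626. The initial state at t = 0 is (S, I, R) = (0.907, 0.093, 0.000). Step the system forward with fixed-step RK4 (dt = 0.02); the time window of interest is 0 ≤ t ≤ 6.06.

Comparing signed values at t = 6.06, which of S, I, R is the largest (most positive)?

largest component: R

t=0.000: state=(0.907, 0.093, 0.000)
step 1 (dt=0.02): k1=(-0.150, 0.092, 0.058), k2=(-0.151, 0.092, 0.059), k3=(-0.151, 0.092, 0.059), k4=(-0.152, 0.093, 0.059); state += dt/6·(k1+2k2+2k3+k4)
t=0.020: state=(0.904, 0.095, 0.001)
t=0.040: state=(0.901, 0.097, 0.002)
t=0.060: state=(0.898, 0.099, 0.004)
continuing one RK4 step at a time; state shown every 10 steps (Δt=0.2):
t=0.200: state=(0.875, 0.113, 0.013)
t=0.400: state=(0.837, 0.135, 0.028)
t=0.600: state=(0.794, 0.159, 0.047)
t=0.800: state=(0.747, 0.184, 0.068)
t=1.000: state=(0.697, 0.210, 0.093)
t=1.200: state=(0.644, 0.236, 0.121)
t=1.400: state=(0.589, 0.259, 0.152)
t=1.600: state=(0.536, 0.279, 0.186)
t=1.800: state=(0.483, 0.295, 0.222)
t=2.000: state=(0.434, 0.306, 0.259)
t=2.200: state=(0.389, 0.313, 0.298)
t=2.400: state=(0.348, 0.315, 0.337)
t=2.600: state=(0.311, 0.312, 0.377)
t=2.800: state=(0.279, 0.306, 0.415)
t=3.000: state=(0.250, 0.296, 0.453)
t=3.200: state=(0.226, 0.285, 0.490)
t=3.400: state=(0.205, 0.271, 0.524)
t=3.600: state=(0.186, 0.256, 0.557)
t=3.800: state=(0.170, 0.241, 0.588)
t=4.000: state=(0.157, 0.225, 0.618)
t=4.200: state=(0.145, 0.210, 0.645)
t=4.400: state=(0.135, 0.195, 0.670)
t=4.600: state=(0.126, 0.180, 0.694)
t=4.800: state=(0.119, 0.166, 0.715)
t=5.000: state=(0.112, 0.152, 0.735)
t=5.200: state=(0.107, 0.140, 0.753)
t=5.400: state=(0.102, 0.128, 0.770)
t=5.600: state=(0.097, 0.117, 0.786)
t=5.800: state=(0.094, 0.107, 0.800)
t=6.000: state=(0.090, 0.097, 0.812)
t=6.060: state=(0.089, 0.095, 0.816)
compare at T: S=0.089, I=0.095, R=0.816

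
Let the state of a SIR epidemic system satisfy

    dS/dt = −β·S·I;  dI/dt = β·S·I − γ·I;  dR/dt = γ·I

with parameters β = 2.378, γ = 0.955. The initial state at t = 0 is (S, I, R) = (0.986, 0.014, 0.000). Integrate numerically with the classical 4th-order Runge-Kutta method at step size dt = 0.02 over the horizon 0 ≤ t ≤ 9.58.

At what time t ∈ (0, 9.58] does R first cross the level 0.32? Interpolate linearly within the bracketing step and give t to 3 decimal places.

t=0.000: state=(0.986, 0.014, 0.000)
step 1 (dt=0.02): k1=(-0.033, 0.019, 0.013), k2=(-0.033, 0.020, 0.014), k3=(-0.033, 0.020, 0.014), k4=(-0.034, 0.020, 0.014); state += dt/6·(k1+2k2+2k3+k4)
t=0.020: state=(0.985, 0.014, 0.000)
t=0.040: state=(0.985, 0.015, 0.001)
t=0.060: state=(0.984, 0.015, 0.001)
continuing one RK4 step at a time; state shown every 25 steps (Δt=0.5):
t=0.500: state=(0.963, 0.028, 0.010)
t=1.000: state=(0.919, 0.053, 0.028)
t=1.500: state=(0.844, 0.094, 0.063)
t=2.000: state=(0.731, 0.149, 0.120)
t=2.500: state=(0.593, 0.203, 0.204)
t=3.000: state=(0.456, 0.234, 0.310)
t=3.040: state=(0.445, 0.235, 0.319)
next step: t=3.060: state=(0.441, 0.236, 0.324) — R has crossed 0.32
linear interpolation between t=3.040 (0.31907) and t=3.060 (0.32357) → t≈3.044

t = 3.044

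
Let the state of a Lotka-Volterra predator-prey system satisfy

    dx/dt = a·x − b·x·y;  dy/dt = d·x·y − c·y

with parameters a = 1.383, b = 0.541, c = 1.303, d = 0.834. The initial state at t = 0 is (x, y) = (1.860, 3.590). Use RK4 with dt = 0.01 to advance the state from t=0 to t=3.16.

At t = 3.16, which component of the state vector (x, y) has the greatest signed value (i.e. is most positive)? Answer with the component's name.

t=0.000: state=(1.860, 3.590)
step 1 (dt=0.01): k1=(-1.040, 0.891), k2=(-1.042, 0.877), k3=(-1.042, 0.877), k4=(-1.043, 0.862); state += dt/6·(k1+2k2+2k3+k4)
t=0.010: state=(1.850, 3.599)
t=0.020: state=(1.839, 3.607)
t=0.030: state=(1.829, 3.615)
continuing one RK4 step at a time; state shown every 20 steps (Δt=0.2):
t=0.200: state=(1.651, 3.707)
t=0.400: state=(1.456, 3.701)
t=0.600: state=(1.294, 3.585)
t=0.800: state=(1.169, 3.391)
t=1.000: state=(1.082, 3.151)
t=1.200: state=(1.029, 2.894)
t=1.400: state=(1.005, 2.641)
t=1.600: state=(1.009, 2.407)
t=1.800: state=(1.037, 2.199)
t=2.000: state=(1.089, 2.023)
t=2.200: state=(1.163, 1.880)
t=2.400: state=(1.259, 1.773)
t=2.600: state=(1.376, 1.701)
t=2.800: state=(1.513, 1.668)
t=3.000: state=(1.665, 1.675)
t=3.160: state=(1.795, 1.713)
compare at T: x=1.795, y=1.713

largest component: x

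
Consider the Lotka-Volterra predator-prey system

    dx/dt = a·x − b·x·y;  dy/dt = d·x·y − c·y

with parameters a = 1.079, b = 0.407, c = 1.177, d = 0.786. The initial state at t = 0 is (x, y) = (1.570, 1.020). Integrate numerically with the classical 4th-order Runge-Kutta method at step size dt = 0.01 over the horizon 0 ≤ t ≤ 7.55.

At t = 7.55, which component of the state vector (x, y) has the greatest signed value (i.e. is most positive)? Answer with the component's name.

t=0.000: state=(1.570, 1.020)
step 1 (dt=0.01): k1=(1.042, 0.058), k2=(1.046, 0.062), k3=(1.046, 0.062), k4=(1.049, 0.067); state += dt/6·(k1+2k2+2k3+k4)
t=0.010: state=(1.580, 1.021)
t=0.020: state=(1.591, 1.021)
t=0.030: state=(1.602, 1.022)
continuing one RK4 step at a time; state shown every 25 steps (Δt=0.25):
t=0.250: state=(1.850, 1.063)
t=0.500: state=(2.164, 1.174)
t=0.750: state=(2.491, 1.382)
t=1.000: state=(2.788, 1.732)
t=1.250: state=(2.983, 2.281)
t=1.500: state=(2.982, 3.065)
t=1.750: state=(2.726, 4.018)
t=2.000: state=(2.263, 4.899)
t=2.250: state=(1.747, 5.411)
t=2.500: state=(1.313, 5.434)
t=2.750: state=(1.005, 5.074)
t=3.000: state=(0.807, 4.510)
t=3.250: state=(0.690, 3.889)
t=3.500: state=(0.627, 3.295)
t=3.750: state=(0.603, 2.769)
t=4.000: state=(0.610, 2.323)
t=4.250: state=(0.643, 1.957)
t=4.500: state=(0.701, 1.664)
t=4.750: state=(0.785, 1.434)
t=5.000: state=(0.897, 1.260)
t=5.250: state=(1.040, 1.135)
t=5.500: state=(1.219, 1.055)
t=5.750: state=(1.437, 1.019)
t=6.000: state=(1.696, 1.033)
t=6.250: state=(1.993, 1.105)
t=6.500: state=(2.317, 1.257)
t=6.750: state=(2.637, 1.525)
t=7.000: state=(2.897, 1.960)
t=7.250: state=(3.012, 2.618)
t=7.500: state=(2.894, 3.500)
t=7.550: state=(2.839, 3.694)
compare at T: x=2.839, y=3.694

largest component: y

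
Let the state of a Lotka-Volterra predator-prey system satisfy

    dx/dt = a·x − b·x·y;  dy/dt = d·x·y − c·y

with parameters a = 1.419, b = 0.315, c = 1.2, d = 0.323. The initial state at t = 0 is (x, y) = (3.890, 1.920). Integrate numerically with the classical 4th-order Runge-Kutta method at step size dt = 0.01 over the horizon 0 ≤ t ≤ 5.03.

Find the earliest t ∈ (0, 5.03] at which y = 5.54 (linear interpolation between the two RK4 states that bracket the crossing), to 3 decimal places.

t=0.000: state=(3.890, 1.920)
step 1 (dt=0.01): k1=(3.167, 0.108), k2=(3.179, 0.118), k3=(3.179, 0.118), k4=(3.192, 0.128); state += dt/6·(k1+2k2+2k3+k4)
t=0.010: state=(3.922, 1.921)
t=0.020: state=(3.954, 1.923)
t=0.030: state=(3.986, 1.924)
continuing one RK4 step at a time; state shown every 20 steps (Δt=0.2):
t=0.200: state=(4.571, 1.984)
t=0.400: state=(5.333, 2.148)
t=0.600: state=(6.134, 2.447)
t=0.800: state=(6.884, 2.933)
t=1.000: state=(7.437, 3.670)
t=1.200: state=(7.600, 4.705)
t=1.330: state=(7.415, 5.522)
next step: t=1.340: state=(7.390, 5.588) — y has crossed 5.54
linear interpolation between t=1.330 (5.52162) and t=1.340 (5.58778) → t≈1.333

t = 1.333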